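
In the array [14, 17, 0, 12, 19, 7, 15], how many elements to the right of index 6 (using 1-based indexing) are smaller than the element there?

0

The element at index 6 is 7.
Elements after it: 15
None of them are smaller than 7.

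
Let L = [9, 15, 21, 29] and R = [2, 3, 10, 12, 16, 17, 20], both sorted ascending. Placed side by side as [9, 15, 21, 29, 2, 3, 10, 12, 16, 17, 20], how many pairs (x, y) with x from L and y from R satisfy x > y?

Count, for every r in R, how many entries of L exceed r:
r = 2: 9, 15, 21, 29 → 4
r = 3: 9, 15, 21, 29 → 4
r = 10: 15, 21, 29 → 3
r = 12: 15, 21, 29 → 3
r = 16: 21, 29 → 2
r = 17: 21, 29 → 2
r = 20: 21, 29 → 2
Cross-inversions: 4 + 4 + 3 + 3 + 2 + 2 + 2 = 20

20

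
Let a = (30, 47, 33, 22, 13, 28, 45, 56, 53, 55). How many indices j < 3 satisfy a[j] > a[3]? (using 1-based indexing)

The element at index 3 is 33.
Elements before it: 30, 47
Those larger than 33: 47

1 such element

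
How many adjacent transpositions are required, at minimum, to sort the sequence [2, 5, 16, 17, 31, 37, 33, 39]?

1

Each adjacent swap fixes exactly one inversion, so the minimum swap count equals the number of inversions.
Count inversions — for each element, later elements that are smaller:
2: none → 0
5: none → 0
16: none → 0
17: none → 0
31: none → 0
37: 33 → 1
33: none → 0
39: none → 0
Total inversions: 0 + 0 + 0 + 0 + 0 + 1 + 0 + 0 = 1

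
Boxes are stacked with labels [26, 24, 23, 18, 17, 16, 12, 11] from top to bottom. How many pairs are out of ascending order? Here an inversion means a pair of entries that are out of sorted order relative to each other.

Sweep left to right; for each value list the smaller values that follow it:
26: 7
24: 6
23: 5
18: 4
17: 3
16: 2
12: 1
11: 0
Sum: 7 + 6 + 5 + 4 + 3 + 2 + 1 + 0 = 28

28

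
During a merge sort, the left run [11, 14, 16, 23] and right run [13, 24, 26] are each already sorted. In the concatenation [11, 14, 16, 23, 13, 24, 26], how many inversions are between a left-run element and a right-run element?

Count, for every r in R, how many entries of L exceed r:
r = 13: 14, 16, 23 → 3
r = 24: none → 0
r = 26: none → 0
Cross-inversions: 3 + 0 + 0 = 3

3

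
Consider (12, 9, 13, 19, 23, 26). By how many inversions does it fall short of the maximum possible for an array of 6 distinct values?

14

Maximum inversions for 6 distinct elements is C(6, 2) = 6·5/2 = 15.
Current inversions — for each element, count later smaller elements:
12: 1
9: 0
13: 0
19: 0
23: 0
26: 0
Current total: 1 + 0 + 0 + 0 + 0 + 0 = 1
Shortfall: 15 − 1 = 14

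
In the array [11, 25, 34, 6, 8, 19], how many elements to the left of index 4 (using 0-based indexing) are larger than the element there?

3

The element at index 4 is 8.
Elements before it: 11, 25, 34, 6
Those larger than 8: 11, 25, 34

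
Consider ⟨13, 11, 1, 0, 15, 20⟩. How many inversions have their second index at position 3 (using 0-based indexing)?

3

The element at index 3 is 0.
Elements before it: 13, 11, 1
Those larger than 0: 13, 11, 1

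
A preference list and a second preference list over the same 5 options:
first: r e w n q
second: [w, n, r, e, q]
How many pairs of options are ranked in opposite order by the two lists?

4

Assign each item its position (1..5) in the first ordering, then rewrite the second ordering as that position sequence:
positions: r→1, e→2, w→3, n→4, q→5
second ordering as positions: [3, 4, 1, 2, 5]
Discordant pairs = inversions in this position sequence.
3: 1, 2 → 2
4: 1, 2 → 2
1: 0
2: 0
5: 0
Total: 2 + 2 + 0 + 0 + 0 = 4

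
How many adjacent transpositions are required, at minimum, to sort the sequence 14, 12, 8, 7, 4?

10 adjacent swaps

Minimum adjacent swaps = number of inversions (each swap of adjacent out-of-order elements removes one inversion and no swap can remove more).
Count inversions — for each element, later elements that are smaller:
14: 12, 8, 7, 4 → 4
12: 8, 7, 4 → 3
8: 7, 4 → 2
7: 4 → 1
4: none → 0
Total inversions: 4 + 3 + 2 + 1 + 0 = 10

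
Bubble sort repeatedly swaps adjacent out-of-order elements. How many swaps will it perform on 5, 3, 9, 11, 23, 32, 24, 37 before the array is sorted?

Each adjacent swap fixes exactly one inversion, so the minimum swap count equals the number of inversions.
Count inversions — for each element, later elements that are smaller:
5: 3 → 1
3: none → 0
9: none → 0
11: none → 0
23: none → 0
32: 24 → 1
24: none → 0
37: none → 0
Total inversions: 1 + 0 + 0 + 0 + 0 + 1 + 0 + 0 = 2

2 adjacent swaps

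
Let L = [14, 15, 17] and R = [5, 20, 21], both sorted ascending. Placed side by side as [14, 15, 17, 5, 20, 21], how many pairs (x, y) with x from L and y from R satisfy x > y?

Count, for every r in R, how many entries of L exceed r:
r = 5: 14, 15, 17 → 3
r = 20: none → 0
r = 21: none → 0
Cross-inversions: 3 + 0 + 0 = 3

3 cross-inversions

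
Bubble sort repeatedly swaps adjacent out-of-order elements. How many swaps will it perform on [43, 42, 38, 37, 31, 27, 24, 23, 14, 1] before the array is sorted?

The minimum number of adjacent swaps to sort an array equals its inversion count, since every such swap removes exactly one inversion.
Count inversions — for each element, later elements that are smaller:
43: 42, 38, 37, 31, 27, 24, 23, 14, 1 → 9
42: 38, 37, 31, 27, 24, 23, 14, 1 → 8
38: 37, 31, 27, 24, 23, 14, 1 → 7
37: 31, 27, 24, 23, 14, 1 → 6
31: 27, 24, 23, 14, 1 → 5
27: 24, 23, 14, 1 → 4
24: 23, 14, 1 → 3
23: 14, 1 → 2
14: 1 → 1
1: none → 0
Total inversions: 9 + 8 + 7 + 6 + 5 + 4 + 3 + 2 + 1 + 0 = 45

Swaps: 45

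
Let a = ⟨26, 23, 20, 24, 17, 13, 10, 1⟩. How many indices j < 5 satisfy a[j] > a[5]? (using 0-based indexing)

The element at index 5 is 13.
Elements before it: 26, 23, 20, 24, 17
Those larger than 13: 26, 23, 20, 24, 17

5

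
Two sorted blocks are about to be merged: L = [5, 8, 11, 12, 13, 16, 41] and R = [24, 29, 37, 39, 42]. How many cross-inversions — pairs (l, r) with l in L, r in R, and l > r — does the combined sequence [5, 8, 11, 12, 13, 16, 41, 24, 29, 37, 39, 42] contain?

4 split inversions

Take each right-half value and tally the left-half values above it:
r = 24: 41 → 1
r = 29: 41 → 1
r = 37: 41 → 1
r = 39: 41 → 1
r = 42: none → 0
Cross-inversions: 1 + 1 + 1 + 1 + 0 = 4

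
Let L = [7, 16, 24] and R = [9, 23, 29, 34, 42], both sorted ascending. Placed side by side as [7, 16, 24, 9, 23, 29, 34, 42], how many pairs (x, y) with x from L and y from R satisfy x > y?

3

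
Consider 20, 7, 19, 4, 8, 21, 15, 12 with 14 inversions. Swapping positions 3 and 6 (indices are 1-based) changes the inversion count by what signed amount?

+1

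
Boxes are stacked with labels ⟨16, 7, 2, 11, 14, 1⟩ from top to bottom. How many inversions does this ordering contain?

10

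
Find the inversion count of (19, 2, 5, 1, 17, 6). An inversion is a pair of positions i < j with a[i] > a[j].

Out-of-order index pairs (1-indexed):
(1,2): 19 > 2
(1,3): 19 > 5
(1,4): 19 > 1
(1,5): 19 > 17
(1,6): 19 > 6
(2,4): 2 > 1
(3,4): 5 > 1
(5,6): 17 > 6
That's 8 pairs.

8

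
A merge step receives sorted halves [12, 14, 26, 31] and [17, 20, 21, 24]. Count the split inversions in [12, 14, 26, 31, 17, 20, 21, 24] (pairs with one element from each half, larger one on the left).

There are 8 split inversions.

For each element r of the right run, count left-run elements greater than r:
r = 17: 26, 31 → 2
r = 20: 26, 31 → 2
r = 21: 26, 31 → 2
r = 24: 26, 31 → 2
Cross-inversions: 2 + 2 + 2 + 2 = 8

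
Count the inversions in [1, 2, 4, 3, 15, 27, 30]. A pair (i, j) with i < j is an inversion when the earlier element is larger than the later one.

Inversions: 1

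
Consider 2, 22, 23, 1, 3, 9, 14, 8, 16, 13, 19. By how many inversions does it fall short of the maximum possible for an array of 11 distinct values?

Maximum inversions for 11 distinct elements is C(11, 2) = 11·10/2 = 55.
Current inversions — for each element, count later smaller elements:
2: 1
22: 8
23: 8
1: 0
3: 0
9: 1
14: 2
8: 0
16: 1
13: 0
19: 0
Current total: 1 + 8 + 8 + 0 + 0 + 1 + 2 + 0 + 1 + 0 + 0 = 21
Shortfall: 55 − 21 = 34

34 inversions short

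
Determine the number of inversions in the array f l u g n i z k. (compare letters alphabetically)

Inversions: 10

Element-by-element contributions:
f → none → 0
l → g, i, k → 3
u → g, n, i, k → 4
g → none → 0
n → i, k → 2
i → none → 0
z → k → 1
k → none → 0
Sum: 0 + 3 + 4 + 0 + 2 + 0 + 1 + 0 = 10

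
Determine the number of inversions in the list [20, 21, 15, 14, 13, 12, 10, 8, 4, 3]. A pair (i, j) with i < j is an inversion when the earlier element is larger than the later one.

44

Count, for each position, how many later elements it exceeds:
20: 8
21: 8
15: 7
14: 6
13: 5
12: 4
10: 3
8: 2
4: 1
3: 0
Sum: 8 + 8 + 7 + 6 + 5 + 4 + 3 + 2 + 1 + 0 = 44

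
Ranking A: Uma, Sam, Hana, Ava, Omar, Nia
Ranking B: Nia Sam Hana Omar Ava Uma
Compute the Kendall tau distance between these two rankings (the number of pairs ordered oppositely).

Assign each item its position (1..6) in the first ordering, then rewrite the second ordering as that position sequence:
positions: Uma→1, Sam→2, Hana→3, Ava→4, Omar→5, Nia→6
second ordering as positions: [6, 2, 3, 5, 4, 1]
Discordant pairs = inversions in this position sequence.
6: 2, 3, 5, 4, 1 → 5
2: 1 → 1
3: 1 → 1
5: 4, 1 → 2
4: 1 → 1
1: 0
Total: 5 + 1 + 1 + 2 + 1 + 0 = 10

10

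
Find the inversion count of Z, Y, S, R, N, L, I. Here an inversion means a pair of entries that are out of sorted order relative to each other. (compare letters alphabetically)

Element-by-element contributions:
Z → Y, S, R, N, L, I → 6
Y → S, R, N, L, I → 5
S → R, N, L, I → 4
R → N, L, I → 3
N → L, I → 2
L → I → 1
I → none → 0
Sum: 6 + 5 + 4 + 3 + 2 + 1 + 0 = 21

21 inversions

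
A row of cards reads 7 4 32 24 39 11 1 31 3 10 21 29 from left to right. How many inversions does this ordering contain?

Inversions: 32

Element-by-element contributions:
7 → 4, 1, 3 → 3
4 → 1, 3 → 2
32 → 24, 11, 1, 31, 3, 10, 21, 29 → 8
24 → 11, 1, 3, 10, 21 → 5
39 → 11, 1, 31, 3, 10, 21, 29 → 7
11 → 1, 3, 10 → 3
1 → none → 0
31 → 3, 10, 21, 29 → 4
3 → none → 0
10 → none → 0
21 → none → 0
29 → none → 0
Sum: 3 + 2 + 8 + 5 + 7 + 3 + 0 + 4 + 0 + 0 + 0 + 0 = 32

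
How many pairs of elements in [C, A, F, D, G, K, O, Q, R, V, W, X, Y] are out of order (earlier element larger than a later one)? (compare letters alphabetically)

2 inversions

For each element, count later entries that are smaller:
C: 1
A: 0
F: 1
D: 0
G: 0
K: 0
O: 0
Q: 0
R: 0
V: 0
W: 0
X: 0
Y: 0
Sum: 1 + 0 + 1 + 0 + 0 + 0 + 0 + 0 + 0 + 0 + 0 + 0 + 0 = 2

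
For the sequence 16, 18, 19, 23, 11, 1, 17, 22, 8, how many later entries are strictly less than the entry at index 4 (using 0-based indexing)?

The element at index 4 is 11.
Elements after it: 1, 17, 22, 8
Those smaller than 11: 1, 8

2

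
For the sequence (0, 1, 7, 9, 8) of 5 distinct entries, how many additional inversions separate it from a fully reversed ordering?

9

Maximum inversions for 5 distinct elements is C(5, 2) = 5·4/2 = 10.
Current inversions — for each element, count later smaller elements:
0: 0
1: 0
7: 0
9: 1
8: 0
Current total: 0 + 0 + 0 + 1 + 0 = 1
Shortfall: 10 − 1 = 9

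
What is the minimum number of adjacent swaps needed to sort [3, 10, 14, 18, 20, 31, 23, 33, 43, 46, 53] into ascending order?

1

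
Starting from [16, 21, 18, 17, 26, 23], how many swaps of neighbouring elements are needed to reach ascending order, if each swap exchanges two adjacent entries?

4

Minimum adjacent swaps = number of inversions (each swap of adjacent out-of-order elements removes one inversion and no swap can remove more).
Count inversions — for each element, later elements that are smaller:
16: none → 0
21: 18, 17 → 2
18: 17 → 1
17: none → 0
26: 23 → 1
23: none → 0
Total inversions: 0 + 2 + 1 + 0 + 1 + 0 = 4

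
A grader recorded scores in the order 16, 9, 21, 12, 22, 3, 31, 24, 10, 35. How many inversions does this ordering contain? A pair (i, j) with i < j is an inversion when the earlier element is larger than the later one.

Sweep left to right; for each value list the smaller values that follow it:
16 → 9, 12, 3, 10 → 4
9 → 3 → 1
21 → 12, 3, 10 → 3
12 → 3, 10 → 2
22 → 3, 10 → 2
3 → none → 0
31 → 24, 10 → 2
24 → 10 → 1
10 → none → 0
35 → none → 0
Sum: 4 + 1 + 3 + 2 + 2 + 0 + 2 + 1 + 0 + 0 = 15

15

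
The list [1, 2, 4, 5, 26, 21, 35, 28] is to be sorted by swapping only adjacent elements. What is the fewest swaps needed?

Each adjacent swap fixes exactly one inversion, so the minimum swap count equals the number of inversions.
Count inversions — for each element, later elements that are smaller:
1: none → 0
2: none → 0
4: none → 0
5: none → 0
26: 21 → 1
21: none → 0
35: 28 → 1
28: none → 0
Total inversions: 0 + 0 + 0 + 0 + 1 + 0 + 1 + 0 = 2

2 swaps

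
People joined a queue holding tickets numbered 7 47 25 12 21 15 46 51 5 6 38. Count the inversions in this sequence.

Count, for each position, how many later elements it exceeds:
7 → 5, 6 → 2
47 → 25, 12, 21, 15, 46, 5, 6, 38 → 8
25 → 12, 21, 15, 5, 6 → 5
12 → 5, 6 → 2
21 → 15, 5, 6 → 3
15 → 5, 6 → 2
46 → 5, 6, 38 → 3
51 → 5, 6, 38 → 3
5 → none → 0
6 → none → 0
38 → none → 0
Sum: 2 + 8 + 5 + 2 + 3 + 2 + 3 + 3 + 0 + 0 + 0 = 28

28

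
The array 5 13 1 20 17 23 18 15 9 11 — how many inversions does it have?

21 out-of-order pairs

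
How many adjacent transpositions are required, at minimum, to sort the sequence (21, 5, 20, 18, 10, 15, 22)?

10

The minimum number of adjacent swaps to sort an array equals its inversion count, since every such swap removes exactly one inversion.
Count inversions — for each element, later elements that are smaller:
21: 5, 20, 18, 10, 15 → 5
5: none → 0
20: 18, 10, 15 → 3
18: 10, 15 → 2
10: none → 0
15: none → 0
22: none → 0
Total inversions: 5 + 0 + 3 + 2 + 0 + 0 + 0 = 10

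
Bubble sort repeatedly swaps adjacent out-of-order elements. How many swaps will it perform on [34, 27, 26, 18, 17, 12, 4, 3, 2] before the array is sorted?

The minimum number of adjacent swaps to sort an array equals its inversion count, since every such swap removes exactly one inversion.
Count inversions — for each element, later elements that are smaller:
34: 27, 26, 18, 17, 12, 4, 3, 2 → 8
27: 26, 18, 17, 12, 4, 3, 2 → 7
26: 18, 17, 12, 4, 3, 2 → 6
18: 17, 12, 4, 3, 2 → 5
17: 12, 4, 3, 2 → 4
12: 4, 3, 2 → 3
4: 3, 2 → 2
3: 2 → 1
2: none → 0
Total inversions: 8 + 7 + 6 + 5 + 4 + 3 + 2 + 1 + 0 = 36

36 adjacent swaps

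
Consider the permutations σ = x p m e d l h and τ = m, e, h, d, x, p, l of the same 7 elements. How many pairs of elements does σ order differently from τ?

Discordant pairs: 10

Assign each item its position (1..7) in the first ordering, then rewrite the second ordering as that position sequence:
positions: x→1, p→2, m→3, e→4, d→5, l→6, h→7
second ordering as positions: [3, 4, 7, 5, 1, 2, 6]
Discordant pairs = inversions in this position sequence.
3: 1, 2 → 2
4: 1, 2 → 2
7: 5, 1, 2, 6 → 4
5: 1, 2 → 2
1: 0
2: 0
6: 0
Total: 2 + 2 + 4 + 2 + 0 + 0 + 0 = 10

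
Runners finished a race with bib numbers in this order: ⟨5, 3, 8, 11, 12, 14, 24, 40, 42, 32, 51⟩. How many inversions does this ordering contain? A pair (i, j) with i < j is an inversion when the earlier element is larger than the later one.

3

Sweep left to right; for each value list the smaller values that follow it:
5: 1
3: 0
8: 0
11: 0
12: 0
14: 0
24: 0
40: 1
42: 1
32: 0
51: 0
Sum: 1 + 0 + 0 + 0 + 0 + 0 + 0 + 1 + 1 + 0 + 0 = 3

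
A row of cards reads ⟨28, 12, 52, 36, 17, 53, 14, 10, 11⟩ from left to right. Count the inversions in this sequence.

Sweep left to right; for each value list the smaller values that follow it:
28: 5
12: 2
52: 5
36: 4
17: 3
53: 3
14: 2
10: 0
11: 0
Sum: 5 + 2 + 5 + 4 + 3 + 3 + 2 + 0 + 0 = 24

24 inversions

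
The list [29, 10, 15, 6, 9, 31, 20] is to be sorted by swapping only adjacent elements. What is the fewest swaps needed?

Each adjacent swap fixes exactly one inversion, so the minimum swap count equals the number of inversions.
Count inversions — for each element, later elements that are smaller:
29: 10, 15, 6, 9, 20 → 5
10: 6, 9 → 2
15: 6, 9 → 2
6: none → 0
9: none → 0
31: 20 → 1
20: none → 0
Total inversions: 5 + 2 + 2 + 0 + 0 + 1 + 0 = 10

10 adjacent swaps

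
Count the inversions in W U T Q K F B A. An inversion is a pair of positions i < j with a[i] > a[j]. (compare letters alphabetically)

Inversions: 28

For each element, count later entries that are smaller:
W: 7
U: 6
T: 5
Q: 4
K: 3
F: 2
B: 1
A: 0
Sum: 7 + 6 + 5 + 4 + 3 + 2 + 1 + 0 = 28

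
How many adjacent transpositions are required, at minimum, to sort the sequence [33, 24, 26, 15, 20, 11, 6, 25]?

Adjacent swaps: 21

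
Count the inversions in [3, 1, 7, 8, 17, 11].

Out-of-order index pairs (0-indexed):
(0,1): 3 > 1
(4,5): 17 > 11
That's 2 pairs.

2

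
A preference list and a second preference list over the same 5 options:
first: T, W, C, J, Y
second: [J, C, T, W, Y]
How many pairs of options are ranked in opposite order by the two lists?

Pairs: 5

Assign each item its position (1..5) in the first ordering, then rewrite the second ordering as that position sequence:
positions: T→1, W→2, C→3, J→4, Y→5
second ordering as positions: [4, 3, 1, 2, 5]
Discordant pairs = inversions in this position sequence.
4: 3, 1, 2 → 3
3: 1, 2 → 2
1: 0
2: 0
5: 0
Total: 3 + 2 + 0 + 0 + 0 = 5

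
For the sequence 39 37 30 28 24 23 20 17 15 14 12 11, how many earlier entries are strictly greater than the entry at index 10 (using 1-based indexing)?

9

The element at index 10 is 14.
Elements before it: 39, 37, 30, 28, 24, 23, 20, 17, 15
Those larger than 14: 39, 37, 30, 28, 24, 23, 20, 17, 15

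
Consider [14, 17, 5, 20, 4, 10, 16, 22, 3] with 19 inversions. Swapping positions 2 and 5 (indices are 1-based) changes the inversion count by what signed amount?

Positions 2 and 5 hold 17 and 4; after swapping, the array is [14, 4, 5, 20, 17, 10, 16, 22, 3].
Sweep left to right; for each value list the smaller values that follow it:
14 → 4, 5, 10, 3 → 4
4 → 3 → 1
5 → 3 → 1
20 → 17, 10, 16, 3 → 4
17 → 10, 16, 3 → 3
10 → 3 → 1
16 → 3 → 1
22 → 3 → 1
3 → none → 0
Sum: 4 + 1 + 1 + 4 + 3 + 1 + 1 + 1 + 0 = 16
Change: 16 − 19 = -3

-3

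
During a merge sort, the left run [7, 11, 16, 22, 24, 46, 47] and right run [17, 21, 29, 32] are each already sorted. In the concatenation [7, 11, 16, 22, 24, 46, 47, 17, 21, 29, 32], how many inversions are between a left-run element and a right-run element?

12

For each element r of the right run, count left-run elements greater than r:
r = 17: 22, 24, 46, 47 → 4
r = 21: 22, 24, 46, 47 → 4
r = 29: 46, 47 → 2
r = 32: 46, 47 → 2
Cross-inversions: 4 + 4 + 2 + 2 = 12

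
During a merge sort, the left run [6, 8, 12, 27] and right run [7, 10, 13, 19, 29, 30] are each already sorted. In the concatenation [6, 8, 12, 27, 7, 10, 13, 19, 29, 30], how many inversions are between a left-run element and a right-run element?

There are 7 cross-inversions.

For each element r of the right run, count left-run elements greater than r:
r = 7: 8, 12, 27 → 3
r = 10: 12, 27 → 2
r = 13: 27 → 1
r = 19: 27 → 1
r = 29: none → 0
r = 30: none → 0
Cross-inversions: 3 + 2 + 1 + 1 + 0 + 0 = 7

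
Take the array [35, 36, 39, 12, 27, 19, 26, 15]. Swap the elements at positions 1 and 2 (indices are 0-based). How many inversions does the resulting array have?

Positions 1 and 2 hold 36 and 39; after swapping, the array is [35, 39, 36, 12, 27, 19, 26, 15].
Sweep left to right; for each value list the smaller values that follow it:
35 → 12, 27, 19, 26, 15 → 5
39 → 36, 12, 27, 19, 26, 15 → 6
36 → 12, 27, 19, 26, 15 → 5
12 → none → 0
27 → 19, 26, 15 → 3
19 → 15 → 1
26 → 15 → 1
15 → none → 0
Sum: 5 + 6 + 5 + 0 + 3 + 1 + 1 + 0 = 21

21 inversions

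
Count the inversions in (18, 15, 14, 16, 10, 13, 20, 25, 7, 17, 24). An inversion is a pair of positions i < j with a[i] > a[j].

24

Sweep left to right; for each value list the smaller values that follow it:
18: 7
15: 4
14: 3
16: 3
10: 1
13: 1
20: 2
25: 3
7: 0
17: 0
24: 0
Sum: 7 + 4 + 3 + 3 + 1 + 1 + 2 + 3 + 0 + 0 + 0 = 24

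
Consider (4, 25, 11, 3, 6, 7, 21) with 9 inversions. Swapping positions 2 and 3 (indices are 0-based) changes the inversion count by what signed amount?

-1

Positions 2 and 3 hold 11 and 3; after swapping, the array is [4, 25, 3, 11, 6, 7, 21].
Count, for each position, how many later elements it exceeds:
4 → 3 → 1
25 → 3, 11, 6, 7, 21 → 5
3 → none → 0
11 → 6, 7 → 2
6 → none → 0
7 → none → 0
21 → none → 0
Sum: 1 + 5 + 0 + 2 + 0 + 0 + 0 = 8
Change: 8 − 9 = -1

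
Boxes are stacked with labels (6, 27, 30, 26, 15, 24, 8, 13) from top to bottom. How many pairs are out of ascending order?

Sweep left to right; for each value list the smaller values that follow it:
6 → none → 0
27 → 26, 15, 24, 8, 13 → 5
30 → 26, 15, 24, 8, 13 → 5
26 → 15, 24, 8, 13 → 4
15 → 8, 13 → 2
24 → 8, 13 → 2
8 → none → 0
13 → none → 0
Sum: 0 + 5 + 5 + 4 + 2 + 2 + 0 + 0 = 18

18 inversions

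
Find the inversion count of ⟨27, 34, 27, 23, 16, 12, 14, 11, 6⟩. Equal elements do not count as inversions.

33 out-of-order pairs

For each element, count later entries that are smaller:
27 → 23, 16, 12, 14, 11, 6 → 6
34 → 27, 23, 16, 12, 14, 11, 6 → 7
27 → 23, 16, 12, 14, 11, 6 → 6
23 → 16, 12, 14, 11, 6 → 5
16 → 12, 14, 11, 6 → 4
12 → 11, 6 → 2
14 → 11, 6 → 2
11 → 6 → 1
6 → none → 0
Sum: 6 + 7 + 6 + 5 + 4 + 2 + 2 + 1 + 0 = 33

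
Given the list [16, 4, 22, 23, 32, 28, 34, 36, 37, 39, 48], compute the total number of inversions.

2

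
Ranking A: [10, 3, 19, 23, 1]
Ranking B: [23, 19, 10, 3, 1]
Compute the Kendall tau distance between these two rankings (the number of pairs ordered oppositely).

Assign each item its position (1..5) in the first ordering, then rewrite the second ordering as that position sequence:
positions: 10→1, 3→2, 19→3, 23→4, 1→5
second ordering as positions: [4, 3, 1, 2, 5]
Discordant pairs = inversions in this position sequence.
4: 3, 1, 2 → 3
3: 1, 2 → 2
1: 0
2: 0
5: 0
Total: 3 + 2 + 0 + 0 + 0 = 5

5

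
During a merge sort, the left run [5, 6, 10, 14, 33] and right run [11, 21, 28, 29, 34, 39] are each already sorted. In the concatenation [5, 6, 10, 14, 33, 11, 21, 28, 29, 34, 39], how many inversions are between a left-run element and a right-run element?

Take each right-half value and tally the left-half values above it:
r = 11: 14, 33 → 2
r = 21: 33 → 1
r = 28: 33 → 1
r = 29: 33 → 1
r = 34: none → 0
r = 39: none → 0
Cross-inversions: 2 + 1 + 1 + 1 + 0 + 0 = 5

5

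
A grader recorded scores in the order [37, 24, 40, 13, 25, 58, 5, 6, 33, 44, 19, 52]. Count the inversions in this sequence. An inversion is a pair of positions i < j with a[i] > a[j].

Element-by-element contributions:
37: 7
24: 4
40: 6
13: 2
25: 3
58: 6
5: 0
6: 0
33: 1
44: 1
19: 0
52: 0
Sum: 7 + 4 + 6 + 2 + 3 + 6 + 0 + 0 + 1 + 1 + 0 + 0 = 30

30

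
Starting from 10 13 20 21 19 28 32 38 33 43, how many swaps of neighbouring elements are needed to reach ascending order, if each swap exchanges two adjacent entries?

Minimum adjacent swaps = number of inversions (each swap of adjacent out-of-order elements removes one inversion and no swap can remove more).
Count inversions — for each element, later elements that are smaller:
10: none → 0
13: none → 0
20: 19 → 1
21: 19 → 1
19: none → 0
28: none → 0
32: none → 0
38: 33 → 1
33: none → 0
43: none → 0
Total inversions: 0 + 0 + 1 + 1 + 0 + 0 + 0 + 1 + 0 + 0 = 3

Adjacent swaps: 3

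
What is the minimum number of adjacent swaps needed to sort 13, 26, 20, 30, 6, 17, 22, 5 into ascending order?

17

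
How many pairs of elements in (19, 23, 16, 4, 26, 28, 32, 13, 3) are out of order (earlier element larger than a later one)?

19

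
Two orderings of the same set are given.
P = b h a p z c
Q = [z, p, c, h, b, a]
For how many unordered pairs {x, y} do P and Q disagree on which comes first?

Assign each item its position (1..6) in the first ordering, then rewrite the second ordering as that position sequence:
positions: b→1, h→2, a→3, p→4, z→5, c→6
second ordering as positions: [5, 4, 6, 2, 1, 3]
Discordant pairs = inversions in this position sequence.
5: 4, 2, 1, 3 → 4
4: 2, 1, 3 → 3
6: 2, 1, 3 → 3
2: 1 → 1
1: 0
3: 0
Total: 4 + 3 + 3 + 1 + 0 + 0 = 11

11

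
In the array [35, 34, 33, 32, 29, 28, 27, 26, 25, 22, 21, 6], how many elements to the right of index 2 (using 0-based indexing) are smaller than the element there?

9 such elements

The element at index 2 is 33.
Elements after it: 32, 29, 28, 27, 26, 25, 22, 21, 6
Those smaller than 33: 32, 29, 28, 27, 26, 25, 22, 21, 6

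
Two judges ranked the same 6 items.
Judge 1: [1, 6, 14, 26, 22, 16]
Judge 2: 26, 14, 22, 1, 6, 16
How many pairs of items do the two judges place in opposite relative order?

Assign each item its position (1..6) in the first ordering, then rewrite the second ordering as that position sequence:
positions: 1→1, 6→2, 14→3, 26→4, 22→5, 16→6
second ordering as positions: [4, 3, 5, 1, 2, 6]
Discordant pairs = inversions in this position sequence.
4: 3, 1, 2 → 3
3: 1, 2 → 2
5: 1, 2 → 2
1: 0
2: 0
6: 0
Total: 3 + 2 + 2 + 0 + 0 + 0 = 7

7 discordant pairs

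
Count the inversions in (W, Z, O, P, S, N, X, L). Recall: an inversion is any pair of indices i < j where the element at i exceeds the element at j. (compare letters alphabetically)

19 out-of-order pairs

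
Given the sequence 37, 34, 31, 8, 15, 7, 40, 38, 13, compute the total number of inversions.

Count, for each position, how many later elements it exceeds:
37 → 34, 31, 8, 15, 7, 13 → 6
34 → 31, 8, 15, 7, 13 → 5
31 → 8, 15, 7, 13 → 4
8 → 7 → 1
15 → 7, 13 → 2
7 → none → 0
40 → 38, 13 → 2
38 → 13 → 1
13 → none → 0
Sum: 6 + 5 + 4 + 1 + 2 + 0 + 2 + 1 + 0 = 21

21 inversions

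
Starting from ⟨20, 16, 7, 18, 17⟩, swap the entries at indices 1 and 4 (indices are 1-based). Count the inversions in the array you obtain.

Positions 1 and 4 hold 20 and 18; after swapping, the array is [18, 16, 7, 20, 17].
Element-by-element contributions:
18 → 16, 7, 17 → 3
16 → 7 → 1
7 → none → 0
20 → 17 → 1
17 → none → 0
Sum: 3 + 1 + 0 + 1 + 0 = 5

There are 5 inversions.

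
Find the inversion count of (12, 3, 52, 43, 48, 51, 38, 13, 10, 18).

25 inversions

For each element, count later entries that are smaller:
12 → 3, 10 → 2
3 → none → 0
52 → 43, 48, 51, 38, 13, 10, 18 → 7
43 → 38, 13, 10, 18 → 4
48 → 38, 13, 10, 18 → 4
51 → 38, 13, 10, 18 → 4
38 → 13, 10, 18 → 3
13 → 10 → 1
10 → none → 0
18 → none → 0
Sum: 2 + 0 + 7 + 4 + 4 + 4 + 3 + 1 + 0 + 0 = 25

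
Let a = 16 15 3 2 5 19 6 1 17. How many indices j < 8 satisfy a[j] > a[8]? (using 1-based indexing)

The element at index 8 is 1.
Elements before it: 16, 15, 3, 2, 5, 19, 6
Those larger than 1: 16, 15, 3, 2, 5, 19, 6

7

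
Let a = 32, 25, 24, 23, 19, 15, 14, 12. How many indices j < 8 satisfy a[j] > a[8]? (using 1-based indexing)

7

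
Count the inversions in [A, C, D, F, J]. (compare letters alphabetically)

Count, for each position, how many later elements it exceeds:
A → none → 0
C → none → 0
D → none → 0
F → none → 0
J → none → 0
Sum: 0 + 0 + 0 + 0 + 0 = 0

0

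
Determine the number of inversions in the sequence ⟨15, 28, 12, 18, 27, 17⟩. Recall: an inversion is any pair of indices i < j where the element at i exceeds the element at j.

For each element, count later entries that are smaller:
15: 1
28: 4
12: 0
18: 1
27: 1
17: 0
Sum: 1 + 4 + 0 + 1 + 1 + 0 = 7

Out-of-order pairs: 7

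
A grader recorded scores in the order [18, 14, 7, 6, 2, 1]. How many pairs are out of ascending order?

15

Sweep left to right; for each value list the smaller values that follow it:
18: 5
14: 4
7: 3
6: 2
2: 1
1: 0
Sum: 5 + 4 + 3 + 2 + 1 + 0 = 15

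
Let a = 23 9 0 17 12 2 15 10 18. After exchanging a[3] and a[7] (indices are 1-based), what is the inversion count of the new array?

Positions 3 and 7 hold 0 and 15; after swapping, the array is [23, 9, 15, 17, 12, 2, 0, 10, 18].
For each element, count later entries that are smaller:
23: 8
9: 2
15: 4
17: 4
12: 3
2: 1
0: 0
10: 0
18: 0
Sum: 8 + 2 + 4 + 4 + 3 + 1 + 0 + 0 + 0 = 22

22 inversions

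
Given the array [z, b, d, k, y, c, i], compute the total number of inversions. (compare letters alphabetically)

Count, for each position, how many later elements it exceeds:
z → b, d, k, y, c, i → 6
b → none → 0
d → c → 1
k → c, i → 2
y → c, i → 2
c → none → 0
i → none → 0
Sum: 6 + 0 + 1 + 2 + 2 + 0 + 0 = 11

There are 11 out-of-order pairs.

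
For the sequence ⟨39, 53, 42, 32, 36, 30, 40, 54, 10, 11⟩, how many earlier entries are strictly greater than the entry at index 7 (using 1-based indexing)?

The element at index 7 is 40.
Elements before it: 39, 53, 42, 32, 36, 30
Those larger than 40: 53, 42

2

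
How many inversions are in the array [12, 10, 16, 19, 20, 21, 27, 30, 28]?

2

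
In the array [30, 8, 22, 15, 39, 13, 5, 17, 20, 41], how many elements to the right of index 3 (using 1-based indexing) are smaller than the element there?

5

The element at index 3 is 22.
Elements after it: 15, 39, 13, 5, 17, 20, 41
Those smaller than 22: 15, 13, 5, 17, 20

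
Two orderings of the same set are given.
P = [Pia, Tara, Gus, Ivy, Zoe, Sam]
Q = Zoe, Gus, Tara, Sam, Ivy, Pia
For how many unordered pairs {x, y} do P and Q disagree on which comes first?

10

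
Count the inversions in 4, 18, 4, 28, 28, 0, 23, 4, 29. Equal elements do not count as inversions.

12

Count, for each position, how many later elements it exceeds:
4: 1
18: 3
4: 1
28: 3
28: 3
0: 0
23: 1
4: 0
29: 0
Sum: 1 + 3 + 1 + 3 + 3 + 0 + 1 + 0 + 0 = 12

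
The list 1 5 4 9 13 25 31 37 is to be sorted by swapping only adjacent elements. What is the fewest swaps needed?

Minimum adjacent swaps = number of inversions (each swap of adjacent out-of-order elements removes one inversion and no swap can remove more).
Count inversions — for each element, later elements that are smaller:
1: none → 0
5: 4 → 1
4: none → 0
9: none → 0
13: none → 0
25: none → 0
31: none → 0
37: none → 0
Total inversions: 0 + 1 + 0 + 0 + 0 + 0 + 0 + 0 = 1

Swaps: 1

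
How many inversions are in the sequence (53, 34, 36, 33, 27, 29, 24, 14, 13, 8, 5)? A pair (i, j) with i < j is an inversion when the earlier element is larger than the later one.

Sweep left to right; for each value list the smaller values that follow it:
53: 10
34: 8
36: 8
33: 7
27: 5
29: 5
24: 4
14: 3
13: 2
8: 1
5: 0
Sum: 10 + 8 + 8 + 7 + 5 + 5 + 4 + 3 + 2 + 1 + 0 = 53

53 inversions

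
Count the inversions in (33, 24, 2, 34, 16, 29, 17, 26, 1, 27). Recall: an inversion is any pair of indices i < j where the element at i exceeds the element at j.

For each element, count later entries that are smaller:
33 → 24, 2, 16, 29, 17, 26, 1, 27 → 8
24 → 2, 16, 17, 1 → 4
2 → 1 → 1
34 → 16, 29, 17, 26, 1, 27 → 6
16 → 1 → 1
29 → 17, 26, 1, 27 → 4
17 → 1 → 1
26 → 1 → 1
1 → none → 0
27 → none → 0
Sum: 8 + 4 + 1 + 6 + 1 + 4 + 1 + 1 + 0 + 0 = 26

26 out-of-order pairs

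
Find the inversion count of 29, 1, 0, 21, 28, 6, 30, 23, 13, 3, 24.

Count, for each position, how many later elements it exceeds:
29: 9
1: 1
0: 0
21: 3
28: 5
6: 1
30: 4
23: 2
13: 1
3: 0
24: 0
Sum: 9 + 1 + 0 + 3 + 5 + 1 + 4 + 2 + 1 + 0 + 0 = 26

26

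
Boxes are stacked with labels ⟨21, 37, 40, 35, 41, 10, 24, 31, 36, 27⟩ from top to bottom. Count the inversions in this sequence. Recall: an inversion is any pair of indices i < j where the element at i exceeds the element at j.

24 out-of-order pairs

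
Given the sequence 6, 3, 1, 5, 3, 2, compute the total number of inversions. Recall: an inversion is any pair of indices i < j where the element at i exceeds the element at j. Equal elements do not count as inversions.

10 inversions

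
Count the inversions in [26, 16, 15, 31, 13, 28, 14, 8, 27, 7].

Element-by-element contributions:
26 → 16, 15, 13, 14, 8, 7 → 6
16 → 15, 13, 14, 8, 7 → 5
15 → 13, 14, 8, 7 → 4
31 → 13, 28, 14, 8, 27, 7 → 6
13 → 8, 7 → 2
28 → 14, 8, 27, 7 → 4
14 → 8, 7 → 2
8 → 7 → 1
27 → 7 → 1
7 → none → 0
Sum: 6 + 5 + 4 + 6 + 2 + 4 + 2 + 1 + 1 + 0 = 31

31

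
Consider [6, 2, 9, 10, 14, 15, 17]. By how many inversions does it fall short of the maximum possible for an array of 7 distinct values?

20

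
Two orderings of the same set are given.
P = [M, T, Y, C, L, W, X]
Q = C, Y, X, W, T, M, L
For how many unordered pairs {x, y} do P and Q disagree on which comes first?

Assign each item its position (1..7) in the first ordering, then rewrite the second ordering as that position sequence:
positions: M→1, T→2, Y→3, C→4, L→5, W→6, X→7
second ordering as positions: [4, 3, 7, 6, 2, 1, 5]
Discordant pairs = inversions in this position sequence.
4: 3, 2, 1 → 3
3: 2, 1 → 2
7: 6, 2, 1, 5 → 4
6: 2, 1, 5 → 3
2: 1 → 1
1: 0
5: 0
Total: 3 + 2 + 4 + 3 + 1 + 0 + 0 = 13

13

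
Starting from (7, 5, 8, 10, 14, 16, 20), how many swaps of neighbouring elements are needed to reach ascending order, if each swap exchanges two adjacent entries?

1

Minimum adjacent swaps = number of inversions (each swap of adjacent out-of-order elements removes one inversion and no swap can remove more).
Count inversions — for each element, later elements that are smaller:
7: 5 → 1
5: none → 0
8: none → 0
10: none → 0
14: none → 0
16: none → 0
20: none → 0
Total inversions: 1 + 0 + 0 + 0 + 0 + 0 + 0 = 1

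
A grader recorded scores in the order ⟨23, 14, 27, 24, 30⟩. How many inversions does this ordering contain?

2

For each element, count later entries that are smaller:
23: 1
14: 0
27: 1
24: 0
30: 0
Sum: 1 + 0 + 1 + 0 + 0 = 2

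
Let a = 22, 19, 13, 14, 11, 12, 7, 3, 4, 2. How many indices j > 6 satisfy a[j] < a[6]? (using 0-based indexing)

3 such elements

The element at index 6 is 7.
Elements after it: 3, 4, 2
Those smaller than 7: 3, 4, 2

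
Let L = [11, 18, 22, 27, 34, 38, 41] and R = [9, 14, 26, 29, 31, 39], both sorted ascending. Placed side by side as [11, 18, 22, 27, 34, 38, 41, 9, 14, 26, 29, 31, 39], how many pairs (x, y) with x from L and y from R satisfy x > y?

For each element r of the right run, count left-run elements greater than r:
r = 9: 11, 18, 22, 27, 34, 38, 41 → 7
r = 14: 18, 22, 27, 34, 38, 41 → 6
r = 26: 27, 34, 38, 41 → 4
r = 29: 34, 38, 41 → 3
r = 31: 34, 38, 41 → 3
r = 39: 41 → 1
Cross-inversions: 7 + 6 + 4 + 3 + 3 + 1 = 24

Split inversions: 24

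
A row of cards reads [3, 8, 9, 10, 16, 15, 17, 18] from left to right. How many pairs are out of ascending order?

1 inversion

Element-by-element contributions:
3 → none → 0
8 → none → 0
9 → none → 0
10 → none → 0
16 → 15 → 1
15 → none → 0
17 → none → 0
18 → none → 0
Sum: 0 + 0 + 0 + 0 + 1 + 0 + 0 + 0 = 1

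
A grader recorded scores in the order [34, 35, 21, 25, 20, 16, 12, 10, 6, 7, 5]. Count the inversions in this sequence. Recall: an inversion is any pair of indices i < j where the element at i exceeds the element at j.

52 inversions

Element-by-element contributions:
34: 9
35: 9
21: 7
25: 7
20: 6
16: 5
12: 4
10: 3
6: 1
7: 1
5: 0
Sum: 9 + 9 + 7 + 7 + 6 + 5 + 4 + 3 + 1 + 1 + 0 = 52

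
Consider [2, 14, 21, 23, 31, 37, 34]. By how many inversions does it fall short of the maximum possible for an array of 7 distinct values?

Maximum inversions for 7 distinct elements is C(7, 2) = 7·6/2 = 21.
Current inversions — for each element, count later smaller elements:
2: 0
14: 0
21: 0
23: 0
31: 0
37: 1
34: 0
Current total: 0 + 0 + 0 + 0 + 0 + 1 + 0 = 1
Shortfall: 21 − 1 = 20

20 inversions short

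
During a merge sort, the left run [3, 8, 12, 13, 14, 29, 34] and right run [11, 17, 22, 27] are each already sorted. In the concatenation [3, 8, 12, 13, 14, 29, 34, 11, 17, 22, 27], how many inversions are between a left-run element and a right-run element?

11

Count, for every r in R, how many entries of L exceed r:
r = 11: 12, 13, 14, 29, 34 → 5
r = 17: 29, 34 → 2
r = 22: 29, 34 → 2
r = 27: 29, 34 → 2
Cross-inversions: 5 + 2 + 2 + 2 = 11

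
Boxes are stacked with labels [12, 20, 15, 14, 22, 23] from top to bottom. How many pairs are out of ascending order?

Out-of-order index pairs (1-indexed):
(2,3): 20 > 15
(2,4): 20 > 14
(3,4): 15 > 14
That's 3 pairs.

Inversions: 3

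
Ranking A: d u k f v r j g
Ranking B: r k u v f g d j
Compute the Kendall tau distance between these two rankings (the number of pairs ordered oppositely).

13

Assign each item its position (1..8) in the first ordering, then rewrite the second ordering as that position sequence:
positions: d→1, u→2, k→3, f→4, v→5, r→6, j→7, g→8
second ordering as positions: [6, 3, 2, 5, 4, 8, 1, 7]
Discordant pairs = inversions in this position sequence.
6: 3, 2, 5, 4, 1 → 5
3: 2, 1 → 2
2: 1 → 1
5: 4, 1 → 2
4: 1 → 1
8: 1, 7 → 2
1: 0
7: 0
Total: 5 + 2 + 1 + 2 + 1 + 2 + 0 + 0 = 13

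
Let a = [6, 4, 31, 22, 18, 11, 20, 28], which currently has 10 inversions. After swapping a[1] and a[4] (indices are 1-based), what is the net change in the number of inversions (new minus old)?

+1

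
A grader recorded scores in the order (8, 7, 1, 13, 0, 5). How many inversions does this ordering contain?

Inversion pairs (indices are 0-based):
(0,1): 8 > 7
(0,2): 8 > 1
(0,4): 8 > 0
(0,5): 8 > 5
(1,2): 7 > 1
(1,4): 7 > 0
(1,5): 7 > 5
(2,4): 1 > 0
(3,4): 13 > 0
(3,5): 13 > 5
That's 10 pairs.

10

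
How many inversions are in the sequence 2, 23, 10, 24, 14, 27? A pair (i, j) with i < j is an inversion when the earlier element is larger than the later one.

Element-by-element contributions:
2 → none → 0
23 → 10, 14 → 2
10 → none → 0
24 → 14 → 1
14 → none → 0
27 → none → 0
Sum: 0 + 2 + 0 + 1 + 0 + 0 = 3

There are 3 out-of-order pairs.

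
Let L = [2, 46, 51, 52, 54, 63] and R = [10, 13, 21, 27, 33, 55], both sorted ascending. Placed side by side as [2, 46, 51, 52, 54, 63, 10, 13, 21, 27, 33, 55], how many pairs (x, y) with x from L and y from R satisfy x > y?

26

Take each right-half value and tally the left-half values above it:
r = 10: 46, 51, 52, 54, 63 → 5
r = 13: 46, 51, 52, 54, 63 → 5
r = 21: 46, 51, 52, 54, 63 → 5
r = 27: 46, 51, 52, 54, 63 → 5
r = 33: 46, 51, 52, 54, 63 → 5
r = 55: 63 → 1
Cross-inversions: 5 + 5 + 5 + 5 + 5 + 1 = 26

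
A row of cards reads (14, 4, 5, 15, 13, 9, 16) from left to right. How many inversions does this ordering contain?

7 inversions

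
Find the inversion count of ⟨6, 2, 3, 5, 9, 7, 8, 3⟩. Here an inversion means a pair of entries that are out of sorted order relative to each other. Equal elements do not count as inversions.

Element-by-element contributions:
6 → 2, 3, 5, 3 → 4
2 → none → 0
3 → none → 0
5 → 3 → 1
9 → 7, 8, 3 → 3
7 → 3 → 1
8 → 3 → 1
3 → none → 0
Sum: 4 + 0 + 0 + 1 + 3 + 1 + 1 + 0 = 10

10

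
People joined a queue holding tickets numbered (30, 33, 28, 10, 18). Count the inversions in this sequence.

There are 8 out-of-order pairs.

Out-of-order index pairs (0-indexed):
(0,2): 30 > 28
(0,3): 30 > 10
(0,4): 30 > 18
(1,2): 33 > 28
(1,3): 33 > 10
(1,4): 33 > 18
(2,3): 28 > 10
(2,4): 28 > 18
That's 8 pairs.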